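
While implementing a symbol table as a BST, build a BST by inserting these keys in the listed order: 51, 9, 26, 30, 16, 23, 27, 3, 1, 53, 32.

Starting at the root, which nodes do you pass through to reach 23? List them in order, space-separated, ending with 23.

51 9 26 16 23

Insert 51: tree is empty, so 51 becomes the root.
Insert 9: 9 < 51 → go left. Place as left child of 51.
Insert 26: 26 < 51 → go left; 26 > 9 → go right. Place as right child of 9.
Insert 30: 30 < 51 → go left; 30 > 9 → go right; 30 > 26 → go right. Place as right child of 26.
Insert 16: 16 < 51 → go left; 16 > 9 → go right; 16 < 26 → go left. Place as left child of 26.
Insert 23: 23 < 51 → go left; 23 > 9 → go right; 23 < 26 → go left; 23 > 16 → go right. Place as right child of 16.
Insert 27: 27 < 51 → go left; 27 > 9 → go right; 27 > 26 → go right; 27 < 30 → go left. Place as left child of 30.
Insert 3: 3 < 51 → go left; 3 < 9 → go left. Place as left child of 9.
Insert 1: 1 < 51 → go left; 1 < 9 → go left; 1 < 3 → go left. Place as left child of 3.
Insert 53: 53 > 51 → go right. Place as right child of 51.
Insert 32: 32 < 51 → go left; 32 > 9 → go right; 32 > 26 → go right; 32 > 30 → go right. Place as right child of 30.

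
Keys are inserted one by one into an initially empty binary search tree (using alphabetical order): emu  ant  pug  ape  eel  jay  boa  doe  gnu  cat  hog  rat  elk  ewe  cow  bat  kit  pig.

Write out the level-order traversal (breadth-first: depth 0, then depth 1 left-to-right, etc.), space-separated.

emu: root
ant: left child of emu (depth 1)
pug: right child of emu (depth 1)
ape: right child of ant (depth 2)
eel: right child of ape (depth 3)
jay: left child of pug (depth 2)
boa: left child of eel (depth 4)
doe: right child of boa (depth 5)
gnu: left child of jay (depth 3)
cat: left child of doe (depth 6)
hog: right child of gnu (depth 4)
rat: right child of pug (depth 2)
elk: right child of eel (depth 4)
ewe: left child of gnu (depth 4)
cow: right child of cat (depth 7)
bat: left child of boa (depth 5)
kit: right child of jay (depth 3)
pig: right child of kit (depth 4)

emu ant pug ape jay rat eel gnu kit boa elk ewe hog pig bat doe cat cow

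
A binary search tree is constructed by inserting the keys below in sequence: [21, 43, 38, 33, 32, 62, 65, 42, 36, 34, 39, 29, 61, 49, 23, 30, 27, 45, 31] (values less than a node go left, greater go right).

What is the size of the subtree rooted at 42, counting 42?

21: root
43: right child of 21 (depth 1)
38: left child of 43 (depth 2)
33: left child of 38 (depth 3)
32: left child of 33 (depth 4)
62: right child of 43 (depth 2)
65: right child of 62 (depth 3)
42: right child of 38 (depth 3)
36: right child of 33 (depth 4)
34: left child of 36 (depth 5)
39: left child of 42 (depth 4)
29: left child of 32 (depth 5)
61: left child of 62 (depth 3)
49: left child of 61 (depth 4)
23: left child of 29 (depth 6)
30: right child of 29 (depth 6)
27: right child of 23 (depth 7)
45: left child of 49 (depth 5)
31: right child of 30 (depth 7)

Subtree rooted at 42 contains: 42, 39 — 2 nodes.

2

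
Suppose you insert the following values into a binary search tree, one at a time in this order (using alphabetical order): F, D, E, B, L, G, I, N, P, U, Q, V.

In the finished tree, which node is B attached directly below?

F: root
D: left child of F (depth 1)
E: right child of D (depth 2)
B: left child of D (depth 2)
L: right child of F (depth 1)
G: left child of L (depth 2)
I: right child of G (depth 3)
N: right child of L (depth 2)
P: right child of N (depth 3)
U: right child of P (depth 4)
Q: left child of U (depth 5)
V: right child of U (depth 5)

D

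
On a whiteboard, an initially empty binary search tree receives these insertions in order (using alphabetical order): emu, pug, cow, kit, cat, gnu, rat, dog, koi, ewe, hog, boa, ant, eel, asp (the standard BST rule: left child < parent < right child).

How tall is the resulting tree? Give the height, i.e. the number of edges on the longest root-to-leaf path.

Insert emu: tree is empty, so emu becomes the root.
Insert pug: pug > emu → go right. Place as right child of emu.
Insert cow: cow < emu → go left. Place as left child of emu.
Insert kit: kit > emu → go right; kit < pug → go left. Place as left child of pug.
Insert cat: cat < emu → go left; cat < cow → go left. Place as left child of cow.
Insert gnu: gnu > emu → go right; gnu < pug → go left; gnu < kit → go left. Place as left child of kit.
Insert rat: rat > emu → go right; rat > pug → go right. Place as right child of pug.
Insert dog: dog < emu → go left; dog > cow → go right. Place as right child of cow.
Insert koi: koi > emu → go right; koi < pug → go left; koi > kit → go right. Place as right child of kit.
Insert ewe: ewe > emu → go right; ewe < pug → go left; ewe < kit → go left; ewe < gnu → go left. Place as left child of gnu.
Insert hog: hog > emu → go right; hog < pug → go left; hog < kit → go left; hog > gnu → go right. Place as right child of gnu.
Insert boa: boa < emu → go left; boa < cow → go left; boa < cat → go left. Place as left child of cat.
Insert ant: ant < emu → go left; ant < cow → go left; ant < cat → go left; ant < boa → go left. Place as left child of boa.
Insert eel: eel < emu → go left; eel > cow → go right; eel > dog → go right. Place as right child of dog.
Insert asp: asp < emu → go left; asp < cow → go left; asp < cat → go left; asp < boa → go left; asp > ant → go right. Place as right child of ant.

The deepest node is asp at depth 5.

5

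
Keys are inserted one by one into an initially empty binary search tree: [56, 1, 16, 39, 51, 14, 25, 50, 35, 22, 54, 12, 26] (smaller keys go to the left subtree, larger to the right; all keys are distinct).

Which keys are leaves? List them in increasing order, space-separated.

12 22 26 50 54

56: root
1: left child of 56 (depth 1)
16: right child of 1 (depth 2)
39: right child of 16 (depth 3)
51: right child of 39 (depth 4)
14: left child of 16 (depth 3)
25: left child of 39 (depth 4)
50: left child of 51 (depth 5)
35: right child of 25 (depth 5)
22: left child of 25 (depth 5)
54: right child of 51 (depth 5)
12: left child of 14 (depth 4)
26: left child of 35 (depth 6)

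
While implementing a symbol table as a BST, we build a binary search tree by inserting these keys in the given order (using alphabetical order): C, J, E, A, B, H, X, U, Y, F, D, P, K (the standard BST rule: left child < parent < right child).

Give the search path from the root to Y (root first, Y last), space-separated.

C J X Y

Resulting structure (node: left, right):
  C: L=A, R=J
  J: L=E, R=X
  E: L=D, R=H
  A: L=–, R=B
  B: L=–, R=–
  H: L=F, R=–
  X: L=U, R=Y
  U: L=P, R=–
  Y: L=–, R=–
  F: L=–, R=–
  D: L=–, R=–
  P: L=K, R=–
  K: L=–, R=–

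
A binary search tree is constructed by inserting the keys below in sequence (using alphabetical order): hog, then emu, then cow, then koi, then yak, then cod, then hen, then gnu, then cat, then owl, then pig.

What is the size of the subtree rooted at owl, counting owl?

2

Insert hog: tree is empty, so hog becomes the root.
Insert emu: emu < hog → go left. Place as left child of hog.
Insert cow: cow < hog → go left; cow < emu → go left. Place as left child of emu.
Insert koi: koi > hog → go right. Place as right child of hog.
Insert yak: yak > hog → go right; yak > koi → go right. Place as right child of koi.
Insert cod: cod < hog → go left; cod < emu → go left; cod < cow → go left. Place as left child of cow.
Insert hen: hen < hog → go left; hen > emu → go right. Place as right child of emu.
Insert gnu: gnu < hog → go left; gnu > emu → go right; gnu < hen → go left. Place as left child of hen.
Insert cat: cat < hog → go left; cat < emu → go left; cat < cow → go left; cat < cod → go left. Place as left child of cod.
Insert owl: owl > hog → go right; owl > koi → go right; owl < yak → go left. Place as left child of yak.
Insert pig: pig > hog → go right; pig > koi → go right; pig < yak → go left; pig > owl → go right. Place as right child of owl.

Subtree rooted at owl contains: owl, pig — 2 nodes.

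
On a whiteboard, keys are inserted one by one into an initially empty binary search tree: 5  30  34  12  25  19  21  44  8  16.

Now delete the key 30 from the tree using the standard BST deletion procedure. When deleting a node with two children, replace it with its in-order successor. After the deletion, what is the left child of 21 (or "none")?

none

Resulting structure (node: left, right):
  5: L=–, R=30
  30: L=12, R=34
  34: L=–, R=44
  12: L=8, R=25
  25: L=19, R=–
  19: L=16, R=21
  21: L=–, R=–
  44: L=–, R=–
  8: L=–, R=–
  16: L=–, R=–

Delete 30 (two children — replace with in-order successor).
After deletion, 21's left child: none.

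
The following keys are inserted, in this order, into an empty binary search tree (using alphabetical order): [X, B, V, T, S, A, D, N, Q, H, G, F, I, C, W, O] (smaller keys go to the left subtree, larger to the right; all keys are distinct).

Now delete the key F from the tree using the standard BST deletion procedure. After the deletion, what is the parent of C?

D

Insert X: tree is empty, so X becomes the root.
Insert B: B < X → go left. Place as left child of X.
Insert V: V < X → go left; V > B → go right. Place as right child of B.
Insert T: T < X → go left; T > B → go right; T < V → go left. Place as left child of V.
Insert S: S < X → go left; S > B → go right; S < V → go left; S < T → go left. Place as left child of T.
Insert A: A < X → go left; A < B → go left. Place as left child of B.
Insert D: D < X → go left; D > B → go right; D < V → go left; D < T → go left; D < S → go left. Place as left child of S.
Insert N: N < X → go left; N > B → go right; N < V → go left; N < T → go left; N < S → go left; N > D → go right. Place as right child of D.
Insert Q: Q < X → go left; Q > B → go right; Q < V → go left; Q < T → go left; Q < S → go left; Q > D → go right; Q > N → go right. Place as right child of N.
Insert H: H < X → go left; H > B → go right; H < V → go left; H < T → go left; H < S → go left; H > D → go right; H < N → go left. Place as left child of N.
Insert G: G < X → go left; G > B → go right; G < V → go left; G < T → go left; G < S → go left; G > D → go right; G < N → go left; G < H → go left. Place as left child of H.
Insert F: F < X → go left; F > B → go right; F < V → go left; F < T → go left; F < S → go left; F > D → go right; F < N → go left; F < H → go left; F < G → go left. Place as left child of G.
Insert I: I < X → go left; I > B → go right; I < V → go left; I < T → go left; I < S → go left; I > D → go right; I < N → go left; I > H → go right. Place as right child of H.
Insert C: C < X → go left; C > B → go right; C < V → go left; C < T → go left; C < S → go left; C < D → go left. Place as left child of D.
Insert W: W < X → go left; W > B → go right; W > V → go right. Place as right child of V.
Insert O: O < X → go left; O > B → go right; O < V → go left; O < T → go left; O < S → go left; O > D → go right; O > N → go right; O < Q → go left. Place as left child of Q.

Delete F (at most one child — splice it out).
After deletion, C's parent is D.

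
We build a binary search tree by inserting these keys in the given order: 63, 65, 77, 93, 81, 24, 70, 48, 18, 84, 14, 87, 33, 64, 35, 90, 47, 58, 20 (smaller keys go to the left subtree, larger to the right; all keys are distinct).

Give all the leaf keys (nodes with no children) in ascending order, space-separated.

Insert 63: tree is empty, so 63 becomes the root.
Insert 65: 65 > 63 → go right. Place as right child of 63.
Insert 77: 77 > 63 → go right; 77 > 65 → go right. Place as right child of 65.
Insert 93: 93 > 63 → go right; 93 > 65 → go right; 93 > 77 → go right. Place as right child of 77.
Insert 81: 81 > 63 → go right; 81 > 65 → go right; 81 > 77 → go right; 81 < 93 → go left. Place as left child of 93.
Insert 24: 24 < 63 → go left. Place as left child of 63.
Insert 70: 70 > 63 → go right; 70 > 65 → go right; 70 < 77 → go left. Place as left child of 77.
Insert 48: 48 < 63 → go left; 48 > 24 → go right. Place as right child of 24.
Insert 18: 18 < 63 → go left; 18 < 24 → go left. Place as left child of 24.
Insert 84: 84 > 63 → go right; 84 > 65 → go right; 84 > 77 → go right; 84 < 93 → go left; 84 > 81 → go right. Place as right child of 81.
Insert 14: 14 < 63 → go left; 14 < 24 → go left; 14 < 18 → go left. Place as left child of 18.
Insert 87: 87 > 63 → go right; 87 > 65 → go right; 87 > 77 → go right; 87 < 93 → go left; 87 > 81 → go right; 87 > 84 → go right. Place as right child of 84.
Insert 33: 33 < 63 → go left; 33 > 24 → go right; 33 < 48 → go left. Place as left child of 48.
Insert 64: 64 > 63 → go right; 64 < 65 → go left. Place as left child of 65.
Insert 35: 35 < 63 → go left; 35 > 24 → go right; 35 < 48 → go left; 35 > 33 → go right. Place as right child of 33.
Insert 90: 90 > 63 → go right; 90 > 65 → go right; 90 > 77 → go right; 90 < 93 → go left; 90 > 81 → go right; 90 > 84 → go right; 90 > 87 → go right. Place as right child of 87.
Insert 47: 47 < 63 → go left; 47 > 24 → go right; 47 < 48 → go left; 47 > 33 → go right; 47 > 35 → go right. Place as right child of 35.
Insert 58: 58 < 63 → go left; 58 > 24 → go right; 58 > 48 → go right. Place as right child of 48.
Insert 20: 20 < 63 → go left; 20 < 24 → go left; 20 > 18 → go right. Place as right child of 18.

14 20 47 58 64 70 90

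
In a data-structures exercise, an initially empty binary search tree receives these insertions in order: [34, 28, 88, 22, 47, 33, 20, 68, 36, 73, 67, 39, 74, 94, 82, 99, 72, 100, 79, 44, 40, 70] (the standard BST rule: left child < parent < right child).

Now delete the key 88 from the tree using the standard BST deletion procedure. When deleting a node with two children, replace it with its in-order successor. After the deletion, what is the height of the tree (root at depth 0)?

7

34: root
28: left child of 34 (depth 1)
88: right child of 34 (depth 1)
22: left child of 28 (depth 2)
47: left child of 88 (depth 2)
33: right child of 28 (depth 2)
20: left child of 22 (depth 3)
68: right child of 47 (depth 3)
36: left child of 47 (depth 3)
73: right child of 68 (depth 4)
67: left child of 68 (depth 4)
39: right child of 36 (depth 4)
74: right child of 73 (depth 5)
94: right child of 88 (depth 2)
82: right child of 74 (depth 6)
99: right child of 94 (depth 3)
72: left child of 73 (depth 5)
100: right child of 99 (depth 4)
79: left child of 82 (depth 7)
44: right child of 39 (depth 5)
40: left child of 44 (depth 6)
70: left child of 72 (depth 6)

Delete 88 (two children — replace with in-order successor).
After deletion, deepest node is 79 at depth 7.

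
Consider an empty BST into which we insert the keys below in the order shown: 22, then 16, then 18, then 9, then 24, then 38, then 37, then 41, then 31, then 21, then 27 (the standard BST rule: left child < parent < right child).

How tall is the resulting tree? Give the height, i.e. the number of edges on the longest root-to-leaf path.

5

Insert 22: tree is empty, so 22 becomes the root.
Insert 16: 16 < 22 → go left. Place as left child of 22.
Insert 18: 18 < 22 → go left; 18 > 16 → go right. Place as right child of 16.
Insert 9: 9 < 22 → go left; 9 < 16 → go left. Place as left child of 16.
Insert 24: 24 > 22 → go right. Place as right child of 22.
Insert 38: 38 > 22 → go right; 38 > 24 → go right. Place as right child of 24.
Insert 37: 37 > 22 → go right; 37 > 24 → go right; 37 < 38 → go left. Place as left child of 38.
Insert 41: 41 > 22 → go right; 41 > 24 → go right; 41 > 38 → go right. Place as right child of 38.
Insert 31: 31 > 22 → go right; 31 > 24 → go right; 31 < 38 → go left; 31 < 37 → go left. Place as left child of 37.
Insert 21: 21 < 22 → go left; 21 > 16 → go right; 21 > 18 → go right. Place as right child of 18.
Insert 27: 27 > 22 → go right; 27 > 24 → go right; 27 < 38 → go left; 27 < 37 → go left; 27 < 31 → go left. Place as left child of 31.

The deepest node is 27 at depth 5.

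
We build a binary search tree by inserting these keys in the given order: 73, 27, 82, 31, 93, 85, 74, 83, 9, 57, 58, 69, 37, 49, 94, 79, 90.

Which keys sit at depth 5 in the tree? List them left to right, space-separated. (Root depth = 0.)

49 69

Insert 73: tree is empty, so 73 becomes the root.
Insert 27: 27 < 73 → go left. Place as left child of 73.
Insert 82: 82 > 73 → go right. Place as right child of 73.
Insert 31: 31 < 73 → go left; 31 > 27 → go right. Place as right child of 27.
Insert 93: 93 > 73 → go right; 93 > 82 → go right. Place as right child of 82.
Insert 85: 85 > 73 → go right; 85 > 82 → go right; 85 < 93 → go left. Place as left child of 93.
Insert 74: 74 > 73 → go right; 74 < 82 → go left. Place as left child of 82.
Insert 83: 83 > 73 → go right; 83 > 82 → go right; 83 < 93 → go left; 83 < 85 → go left. Place as left child of 85.
Insert 9: 9 < 73 → go left; 9 < 27 → go left. Place as left child of 27.
Insert 57: 57 < 73 → go left; 57 > 27 → go right; 57 > 31 → go right. Place as right child of 31.
Insert 58: 58 < 73 → go left; 58 > 27 → go right; 58 > 31 → go right; 58 > 57 → go right. Place as right child of 57.
Insert 69: 69 < 73 → go left; 69 > 27 → go right; 69 > 31 → go right; 69 > 57 → go right; 69 > 58 → go right. Place as right child of 58.
Insert 37: 37 < 73 → go left; 37 > 27 → go right; 37 > 31 → go right; 37 < 57 → go left. Place as left child of 57.
Insert 49: 49 < 73 → go left; 49 > 27 → go right; 49 > 31 → go right; 49 < 57 → go left; 49 > 37 → go right. Place as right child of 37.
Insert 94: 94 > 73 → go right; 94 > 82 → go right; 94 > 93 → go right. Place as right child of 93.
Insert 79: 79 > 73 → go right; 79 < 82 → go left; 79 > 74 → go right. Place as right child of 74.
Insert 90: 90 > 73 → go right; 90 > 82 → go right; 90 < 93 → go left; 90 > 85 → go right. Place as right child of 85.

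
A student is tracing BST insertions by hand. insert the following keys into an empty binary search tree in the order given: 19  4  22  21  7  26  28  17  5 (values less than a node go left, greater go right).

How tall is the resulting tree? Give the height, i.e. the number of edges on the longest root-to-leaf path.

Insert 19: tree is empty, so 19 becomes the root.
Insert 4: 4 < 19 → go left. Place as left child of 19.
Insert 22: 22 > 19 → go right. Place as right child of 19.
Insert 21: 21 > 19 → go right; 21 < 22 → go left. Place as left child of 22.
Insert 7: 7 < 19 → go left; 7 > 4 → go right. Place as right child of 4.
Insert 26: 26 > 19 → go right; 26 > 22 → go right. Place as right child of 22.
Insert 28: 28 > 19 → go right; 28 > 22 → go right; 28 > 26 → go right. Place as right child of 26.
Insert 17: 17 < 19 → go left; 17 > 4 → go right; 17 > 7 → go right. Place as right child of 7.
Insert 5: 5 < 19 → go left; 5 > 4 → go right; 5 < 7 → go left. Place as left child of 7.

The deepest node is 28 at depth 3.

3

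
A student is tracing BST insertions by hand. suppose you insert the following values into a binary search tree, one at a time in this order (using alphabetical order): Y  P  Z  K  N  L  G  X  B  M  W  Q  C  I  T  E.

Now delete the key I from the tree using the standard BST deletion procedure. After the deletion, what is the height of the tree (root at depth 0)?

6

Y: root
P: left child of Y (depth 1)
Z: right child of Y (depth 1)
K: left child of P (depth 2)
N: right child of K (depth 3)
L: left child of N (depth 4)
G: left child of K (depth 3)
X: right child of P (depth 2)
B: left child of G (depth 4)
M: right child of L (depth 5)
W: left child of X (depth 3)
Q: left child of W (depth 4)
C: right child of B (depth 5)
I: right child of G (depth 4)
T: right child of Q (depth 5)
E: right child of C (depth 6)

Delete I (at most one child — splice it out).
After deletion, deepest node is E at depth 6.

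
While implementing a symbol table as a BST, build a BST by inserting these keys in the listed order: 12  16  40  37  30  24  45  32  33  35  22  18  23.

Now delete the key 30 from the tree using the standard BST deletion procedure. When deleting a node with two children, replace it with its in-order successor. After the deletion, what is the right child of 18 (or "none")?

12: root
16: right child of 12 (depth 1)
40: right child of 16 (depth 2)
37: left child of 40 (depth 3)
30: left child of 37 (depth 4)
24: left child of 30 (depth 5)
45: right child of 40 (depth 3)
32: right child of 30 (depth 5)
33: right child of 32 (depth 6)
35: right child of 33 (depth 7)
22: left child of 24 (depth 6)
18: left child of 22 (depth 7)
23: right child of 22 (depth 7)

Delete 30 (two children — replace with in-order successor).
After deletion, 18's right child: none.

none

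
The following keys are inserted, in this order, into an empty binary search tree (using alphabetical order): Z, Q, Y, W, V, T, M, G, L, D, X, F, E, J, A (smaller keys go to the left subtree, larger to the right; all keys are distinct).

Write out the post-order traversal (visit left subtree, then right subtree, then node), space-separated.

A E F D J L G M T V X W Y Q Z

Z: root
Q: left child of Z (depth 1)
Y: right child of Q (depth 2)
W: left child of Y (depth 3)
V: left child of W (depth 4)
T: left child of V (depth 5)
M: left child of Q (depth 2)
G: left child of M (depth 3)
L: right child of G (depth 4)
D: left child of G (depth 4)
X: right child of W (depth 4)
F: right child of D (depth 5)
E: left child of F (depth 6)
J: left child of L (depth 5)
A: left child of D (depth 5)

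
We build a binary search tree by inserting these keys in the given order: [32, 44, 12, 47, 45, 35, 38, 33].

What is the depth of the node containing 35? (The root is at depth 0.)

2

32: root
44: right child of 32 (depth 1)
12: left child of 32 (depth 1)
47: right child of 44 (depth 2)
45: left child of 47 (depth 3)
35: left child of 44 (depth 2)
38: right child of 35 (depth 3)
33: left child of 35 (depth 3)

Path to 35: 32 → 44 → 35, which is 2 edges.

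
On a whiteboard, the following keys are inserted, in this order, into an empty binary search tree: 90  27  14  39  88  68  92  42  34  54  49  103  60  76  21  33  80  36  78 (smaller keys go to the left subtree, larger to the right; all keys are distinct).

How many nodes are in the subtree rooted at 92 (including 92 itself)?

Insert 90: tree is empty, so 90 becomes the root.
Insert 27: 27 < 90 → go left. Place as left child of 90.
Insert 14: 14 < 90 → go left; 14 < 27 → go left. Place as left child of 27.
Insert 39: 39 < 90 → go left; 39 > 27 → go right. Place as right child of 27.
Insert 88: 88 < 90 → go left; 88 > 27 → go right; 88 > 39 → go right. Place as right child of 39.
Insert 68: 68 < 90 → go left; 68 > 27 → go right; 68 > 39 → go right; 68 < 88 → go left. Place as left child of 88.
Insert 92: 92 > 90 → go right. Place as right child of 90.
Insert 42: 42 < 90 → go left; 42 > 27 → go right; 42 > 39 → go right; 42 < 88 → go left; 42 < 68 → go left. Place as left child of 68.
Insert 34: 34 < 90 → go left; 34 > 27 → go right; 34 < 39 → go left. Place as left child of 39.
Insert 54: 54 < 90 → go left; 54 > 27 → go right; 54 > 39 → go right; 54 < 88 → go left; 54 < 68 → go left; 54 > 42 → go right. Place as right child of 42.
Insert 49: 49 < 90 → go left; 49 > 27 → go right; 49 > 39 → go right; 49 < 88 → go left; 49 < 68 → go left; 49 > 42 → go right; 49 < 54 → go left. Place as left child of 54.
Insert 103: 103 > 90 → go right; 103 > 92 → go right. Place as right child of 92.
Insert 60: 60 < 90 → go left; 60 > 27 → go right; 60 > 39 → go right; 60 < 88 → go left; 60 < 68 → go left; 60 > 42 → go right; 60 > 54 → go right. Place as right child of 54.
Insert 76: 76 < 90 → go left; 76 > 27 → go right; 76 > 39 → go right; 76 < 88 → go left; 76 > 68 → go right. Place as right child of 68.
Insert 21: 21 < 90 → go left; 21 < 27 → go left; 21 > 14 → go right. Place as right child of 14.
Insert 33: 33 < 90 → go left; 33 > 27 → go right; 33 < 39 → go left; 33 < 34 → go left. Place as left child of 34.
Insert 80: 80 < 90 → go left; 80 > 27 → go right; 80 > 39 → go right; 80 < 88 → go left; 80 > 68 → go right; 80 > 76 → go right. Place as right child of 76.
Insert 36: 36 < 90 → go left; 36 > 27 → go right; 36 < 39 → go left; 36 > 34 → go right. Place as right child of 34.
Insert 78: 78 < 90 → go left; 78 > 27 → go right; 78 > 39 → go right; 78 < 88 → go left; 78 > 68 → go right; 78 > 76 → go right; 78 < 80 → go left. Place as left child of 80.

Subtree rooted at 92 contains: 92, 103 — 2 nodes.

2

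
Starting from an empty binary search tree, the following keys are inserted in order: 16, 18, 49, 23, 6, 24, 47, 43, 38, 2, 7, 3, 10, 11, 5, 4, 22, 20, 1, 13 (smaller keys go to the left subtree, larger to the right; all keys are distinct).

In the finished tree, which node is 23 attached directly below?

49

Insert 16: tree is empty, so 16 becomes the root.
Insert 18: 18 > 16 → go right. Place as right child of 16.
Insert 49: 49 > 16 → go right; 49 > 18 → go right. Place as right child of 18.
Insert 23: 23 > 16 → go right; 23 > 18 → go right; 23 < 49 → go left. Place as left child of 49.
Insert 6: 6 < 16 → go left. Place as left child of 16.
Insert 24: 24 > 16 → go right; 24 > 18 → go right; 24 < 49 → go left; 24 > 23 → go right. Place as right child of 23.
Insert 47: 47 > 16 → go right; 47 > 18 → go right; 47 < 49 → go left; 47 > 23 → go right; 47 > 24 → go right. Place as right child of 24.
Insert 43: 43 > 16 → go right; 43 > 18 → go right; 43 < 49 → go left; 43 > 23 → go right; 43 > 24 → go right; 43 < 47 → go left. Place as left child of 47.
Insert 38: 38 > 16 → go right; 38 > 18 → go right; 38 < 49 → go left; 38 > 23 → go right; 38 > 24 → go right; 38 < 47 → go left; 38 < 43 → go left. Place as left child of 43.
Insert 2: 2 < 16 → go left; 2 < 6 → go left. Place as left child of 6.
Insert 7: 7 < 16 → go left; 7 > 6 → go right. Place as right child of 6.
Insert 3: 3 < 16 → go left; 3 < 6 → go left; 3 > 2 → go right. Place as right child of 2.
Insert 10: 10 < 16 → go left; 10 > 6 → go right; 10 > 7 → go right. Place as right child of 7.
Insert 11: 11 < 16 → go left; 11 > 6 → go right; 11 > 7 → go right; 11 > 10 → go right. Place as right child of 10.
Insert 5: 5 < 16 → go left; 5 < 6 → go left; 5 > 2 → go right; 5 > 3 → go right. Place as right child of 3.
Insert 4: 4 < 16 → go left; 4 < 6 → go left; 4 > 2 → go right; 4 > 3 → go right; 4 < 5 → go left. Place as left child of 5.
Insert 22: 22 > 16 → go right; 22 > 18 → go right; 22 < 49 → go left; 22 < 23 → go left. Place as left child of 23.
Insert 20: 20 > 16 → go right; 20 > 18 → go right; 20 < 49 → go left; 20 < 23 → go left; 20 < 22 → go left. Place as left child of 22.
Insert 1: 1 < 16 → go left; 1 < 6 → go left; 1 < 2 → go left. Place as left child of 2.
Insert 13: 13 < 16 → go left; 13 > 6 → go right; 13 > 7 → go right; 13 > 10 → go right; 13 > 11 → go right. Place as right child of 11.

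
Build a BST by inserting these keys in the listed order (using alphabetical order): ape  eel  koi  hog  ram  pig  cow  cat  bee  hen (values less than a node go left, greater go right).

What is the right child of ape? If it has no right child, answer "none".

eel

Resulting structure (node: left, right):
  ape: L=–, R=eel
  eel: L=cow, R=koi
  koi: L=hog, R=ram
  hog: L=hen, R=–
  ram: L=pig, R=–
  pig: L=–, R=–
  cow: L=cat, R=–
  cat: L=bee, R=–
  bee: L=–, R=–
  hen: L=–, R=–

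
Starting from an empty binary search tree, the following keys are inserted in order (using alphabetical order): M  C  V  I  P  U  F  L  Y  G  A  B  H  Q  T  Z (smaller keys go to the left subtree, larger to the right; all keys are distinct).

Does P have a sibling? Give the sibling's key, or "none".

M: root
C: left child of M (depth 1)
V: right child of M (depth 1)
I: right child of C (depth 2)
P: left child of V (depth 2)
U: right child of P (depth 3)
F: left child of I (depth 3)
L: right child of I (depth 3)
Y: right child of V (depth 2)
G: right child of F (depth 4)
A: left child of C (depth 2)
B: right child of A (depth 3)
H: right child of G (depth 5)
Q: left child of U (depth 4)
T: right child of Q (depth 5)
Z: right child of Y (depth 3)

P's parent is V; the other child of V is Y.

Y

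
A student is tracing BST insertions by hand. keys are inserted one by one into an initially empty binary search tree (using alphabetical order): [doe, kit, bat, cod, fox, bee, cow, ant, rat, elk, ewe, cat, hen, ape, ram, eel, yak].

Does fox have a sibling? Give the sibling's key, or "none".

Resulting structure (node: left, right):
  doe: L=bat, R=kit
  kit: L=fox, R=rat
  bat: L=ant, R=cod
  cod: L=bee, R=cow
  fox: L=elk, R=hen
  bee: L=–, R=cat
  cow: L=–, R=–
  ant: L=–, R=ape
  rat: L=ram, R=yak
  elk: L=eel, R=ewe
  ewe: L=–, R=–
  cat: L=–, R=–
  hen: L=–, R=–
  ape: L=–, R=–
  ram: L=–, R=–
  eel: L=–, R=–
  yak: L=–, R=–

fox's parent is kit; the other child of kit is rat.

rat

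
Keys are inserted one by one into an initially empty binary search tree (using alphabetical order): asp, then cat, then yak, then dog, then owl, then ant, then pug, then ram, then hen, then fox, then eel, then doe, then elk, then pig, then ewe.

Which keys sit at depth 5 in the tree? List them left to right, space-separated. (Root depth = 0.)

Insert asp: tree is empty, so asp becomes the root.
Insert cat: cat > asp → go right. Place as right child of asp.
Insert yak: yak > asp → go right; yak > cat → go right. Place as right child of cat.
Insert dog: dog > asp → go right; dog > cat → go right; dog < yak → go left. Place as left child of yak.
Insert owl: owl > asp → go right; owl > cat → go right; owl < yak → go left; owl > dog → go right. Place as right child of dog.
Insert ant: ant < asp → go left. Place as left child of asp.
Insert pug: pug > asp → go right; pug > cat → go right; pug < yak → go left; pug > dog → go right; pug > owl → go right. Place as right child of owl.
Insert ram: ram > asp → go right; ram > cat → go right; ram < yak → go left; ram > dog → go right; ram > owl → go right; ram > pug → go right. Place as right child of pug.
Insert hen: hen > asp → go right; hen > cat → go right; hen < yak → go left; hen > dog → go right; hen < owl → go left. Place as left child of owl.
Insert fox: fox > asp → go right; fox > cat → go right; fox < yak → go left; fox > dog → go right; fox < owl → go left; fox < hen → go left. Place as left child of hen.
Insert eel: eel > asp → go right; eel > cat → go right; eel < yak → go left; eel > dog → go right; eel < owl → go left; eel < hen → go left; eel < fox → go left. Place as left child of fox.
Insert doe: doe > asp → go right; doe > cat → go right; doe < yak → go left; doe < dog → go left. Place as left child of dog.
Insert elk: elk > asp → go right; elk > cat → go right; elk < yak → go left; elk > dog → go right; elk < owl → go left; elk < hen → go left; elk < fox → go left; elk > eel → go right. Place as right child of eel.
Insert pig: pig > asp → go right; pig > cat → go right; pig < yak → go left; pig > dog → go right; pig > owl → go right; pig < pug → go left. Place as left child of pug.
Insert ewe: ewe > asp → go right; ewe > cat → go right; ewe < yak → go left; ewe > dog → go right; ewe < owl → go left; ewe < hen → go left; ewe < fox → go left; ewe > eel → go right; ewe > elk → go right. Place as right child of elk.

hen pug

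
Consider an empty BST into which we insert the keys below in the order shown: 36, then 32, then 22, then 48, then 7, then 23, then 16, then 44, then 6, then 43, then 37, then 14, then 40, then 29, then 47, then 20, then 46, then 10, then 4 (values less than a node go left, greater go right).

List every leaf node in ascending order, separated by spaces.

Insert 36: tree is empty, so 36 becomes the root.
Insert 32: 32 < 36 → go left. Place as left child of 36.
Insert 22: 22 < 36 → go left; 22 < 32 → go left. Place as left child of 32.
Insert 48: 48 > 36 → go right. Place as right child of 36.
Insert 7: 7 < 36 → go left; 7 < 32 → go left; 7 < 22 → go left. Place as left child of 22.
Insert 23: 23 < 36 → go left; 23 < 32 → go left; 23 > 22 → go right. Place as right child of 22.
Insert 16: 16 < 36 → go left; 16 < 32 → go left; 16 < 22 → go left; 16 > 7 → go right. Place as right child of 7.
Insert 44: 44 > 36 → go right; 44 < 48 → go left. Place as left child of 48.
Insert 6: 6 < 36 → go left; 6 < 32 → go left; 6 < 22 → go left; 6 < 7 → go left. Place as left child of 7.
Insert 43: 43 > 36 → go right; 43 < 48 → go left; 43 < 44 → go left. Place as left child of 44.
Insert 37: 37 > 36 → go right; 37 < 48 → go left; 37 < 44 → go left; 37 < 43 → go left. Place as left child of 43.
Insert 14: 14 < 36 → go left; 14 < 32 → go left; 14 < 22 → go left; 14 > 7 → go right; 14 < 16 → go left. Place as left child of 16.
Insert 40: 40 > 36 → go right; 40 < 48 → go left; 40 < 44 → go left; 40 < 43 → go left; 40 > 37 → go right. Place as right child of 37.
Insert 29: 29 < 36 → go left; 29 < 32 → go left; 29 > 22 → go right; 29 > 23 → go right. Place as right child of 23.
Insert 47: 47 > 36 → go right; 47 < 48 → go left; 47 > 44 → go right. Place as right child of 44.
Insert 20: 20 < 36 → go left; 20 < 32 → go left; 20 < 22 → go left; 20 > 7 → go right; 20 > 16 → go right. Place as right child of 16.
Insert 46: 46 > 36 → go right; 46 < 48 → go left; 46 > 44 → go right; 46 < 47 → go left. Place as left child of 47.
Insert 10: 10 < 36 → go left; 10 < 32 → go left; 10 < 22 → go left; 10 > 7 → go right; 10 < 16 → go left; 10 < 14 → go left. Place as left child of 14.
Insert 4: 4 < 36 → go left; 4 < 32 → go left; 4 < 22 → go left; 4 < 7 → go left; 4 < 6 → go left. Place as left child of 6.

4 10 20 29 40 46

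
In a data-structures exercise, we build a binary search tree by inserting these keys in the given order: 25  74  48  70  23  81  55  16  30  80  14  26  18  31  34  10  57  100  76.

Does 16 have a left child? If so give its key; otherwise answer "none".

14

25: root
74: right child of 25 (depth 1)
48: left child of 74 (depth 2)
70: right child of 48 (depth 3)
23: left child of 25 (depth 1)
81: right child of 74 (depth 2)
55: left child of 70 (depth 4)
16: left child of 23 (depth 2)
30: left child of 48 (depth 3)
80: left child of 81 (depth 3)
14: left child of 16 (depth 3)
26: left child of 30 (depth 4)
18: right child of 16 (depth 3)
31: right child of 30 (depth 4)
34: right child of 31 (depth 5)
10: left child of 14 (depth 4)
57: right child of 55 (depth 5)
100: right child of 81 (depth 3)
76: left child of 80 (depth 4)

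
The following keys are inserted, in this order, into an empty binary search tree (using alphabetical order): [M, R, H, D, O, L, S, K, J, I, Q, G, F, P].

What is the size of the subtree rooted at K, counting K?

Resulting structure (node: left, right):
  M: L=H, R=R
  R: L=O, R=S
  H: L=D, R=L
  D: L=–, R=G
  O: L=–, R=Q
  L: L=K, R=–
  S: L=–, R=–
  K: L=J, R=–
  J: L=I, R=–
  I: L=–, R=–
  Q: L=P, R=–
  G: L=F, R=–
  F: L=–, R=–
  P: L=–, R=–

Subtree rooted at K contains: K, J, I — 3 nodes.

3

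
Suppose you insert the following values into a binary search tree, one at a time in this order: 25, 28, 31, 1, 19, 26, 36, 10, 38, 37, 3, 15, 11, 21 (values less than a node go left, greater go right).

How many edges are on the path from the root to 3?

Insert 25: tree is empty, so 25 becomes the root.
Insert 28: 28 > 25 → go right. Place as right child of 25.
Insert 31: 31 > 25 → go right; 31 > 28 → go right. Place as right child of 28.
Insert 1: 1 < 25 → go left. Place as left child of 25.
Insert 19: 19 < 25 → go left; 19 > 1 → go right. Place as right child of 1.
Insert 26: 26 > 25 → go right; 26 < 28 → go left. Place as left child of 28.
Insert 36: 36 > 25 → go right; 36 > 28 → go right; 36 > 31 → go right. Place as right child of 31.
Insert 10: 10 < 25 → go left; 10 > 1 → go right; 10 < 19 → go left. Place as left child of 19.
Insert 38: 38 > 25 → go right; 38 > 28 → go right; 38 > 31 → go right; 38 > 36 → go right. Place as right child of 36.
Insert 37: 37 > 25 → go right; 37 > 28 → go right; 37 > 31 → go right; 37 > 36 → go right; 37 < 38 → go left. Place as left child of 38.
Insert 3: 3 < 25 → go left; 3 > 1 → go right; 3 < 19 → go left; 3 < 10 → go left. Place as left child of 10.
Insert 15: 15 < 25 → go left; 15 > 1 → go right; 15 < 19 → go left; 15 > 10 → go right. Place as right child of 10.
Insert 11: 11 < 25 → go left; 11 > 1 → go right; 11 < 19 → go left; 11 > 10 → go right; 11 < 15 → go left. Place as left child of 15.
Insert 21: 21 < 25 → go left; 21 > 1 → go right; 21 > 19 → go right. Place as right child of 19.

Path to 3: 25 → 1 → 19 → 10 → 3, which is 4 edges.

4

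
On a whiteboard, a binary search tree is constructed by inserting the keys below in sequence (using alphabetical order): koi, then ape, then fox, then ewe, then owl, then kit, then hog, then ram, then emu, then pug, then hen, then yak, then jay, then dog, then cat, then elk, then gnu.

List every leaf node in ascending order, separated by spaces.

cat elk gnu jay pug yak

Resulting structure (node: left, right):
  koi: L=ape, R=owl
  ape: L=–, R=fox
  fox: L=ewe, R=kit
  ewe: L=emu, R=–
  owl: L=–, R=ram
  kit: L=hog, R=–
  hog: L=hen, R=jay
  ram: L=pug, R=yak
  emu: L=dog, R=–
  pug: L=–, R=–
  hen: L=gnu, R=–
  yak: L=–, R=–
  jay: L=–, R=–
  dog: L=cat, R=elk
  cat: L=–, R=–
  elk: L=–, R=–
  gnu: L=–, R=–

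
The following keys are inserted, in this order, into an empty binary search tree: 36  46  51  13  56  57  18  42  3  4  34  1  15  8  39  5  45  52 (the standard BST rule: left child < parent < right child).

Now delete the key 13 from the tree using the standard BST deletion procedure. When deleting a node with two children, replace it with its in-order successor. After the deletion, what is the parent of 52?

Insert 36: tree is empty, so 36 becomes the root.
Insert 46: 46 > 36 → go right. Place as right child of 36.
Insert 51: 51 > 36 → go right; 51 > 46 → go right. Place as right child of 46.
Insert 13: 13 < 36 → go left. Place as left child of 36.
Insert 56: 56 > 36 → go right; 56 > 46 → go right; 56 > 51 → go right. Place as right child of 51.
Insert 57: 57 > 36 → go right; 57 > 46 → go right; 57 > 51 → go right; 57 > 56 → go right. Place as right child of 56.
Insert 18: 18 < 36 → go left; 18 > 13 → go right. Place as right child of 13.
Insert 42: 42 > 36 → go right; 42 < 46 → go left. Place as left child of 46.
Insert 3: 3 < 36 → go left; 3 < 13 → go left. Place as left child of 13.
Insert 4: 4 < 36 → go left; 4 < 13 → go left; 4 > 3 → go right. Place as right child of 3.
Insert 34: 34 < 36 → go left; 34 > 13 → go right; 34 > 18 → go right. Place as right child of 18.
Insert 1: 1 < 36 → go left; 1 < 13 → go left; 1 < 3 → go left. Place as left child of 3.
Insert 15: 15 < 36 → go left; 15 > 13 → go right; 15 < 18 → go left. Place as left child of 18.
Insert 8: 8 < 36 → go left; 8 < 13 → go left; 8 > 3 → go right; 8 > 4 → go right. Place as right child of 4.
Insert 39: 39 > 36 → go right; 39 < 46 → go left; 39 < 42 → go left. Place as left child of 42.
Insert 5: 5 < 36 → go left; 5 < 13 → go left; 5 > 3 → go right; 5 > 4 → go right; 5 < 8 → go left. Place as left child of 8.
Insert 45: 45 > 36 → go right; 45 < 46 → go left; 45 > 42 → go right. Place as right child of 42.
Insert 52: 52 > 36 → go right; 52 > 46 → go right; 52 > 51 → go right; 52 < 56 → go left. Place as left child of 56.

Delete 13 (two children — replace with in-order successor).
After deletion, 52's parent is 56.

56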